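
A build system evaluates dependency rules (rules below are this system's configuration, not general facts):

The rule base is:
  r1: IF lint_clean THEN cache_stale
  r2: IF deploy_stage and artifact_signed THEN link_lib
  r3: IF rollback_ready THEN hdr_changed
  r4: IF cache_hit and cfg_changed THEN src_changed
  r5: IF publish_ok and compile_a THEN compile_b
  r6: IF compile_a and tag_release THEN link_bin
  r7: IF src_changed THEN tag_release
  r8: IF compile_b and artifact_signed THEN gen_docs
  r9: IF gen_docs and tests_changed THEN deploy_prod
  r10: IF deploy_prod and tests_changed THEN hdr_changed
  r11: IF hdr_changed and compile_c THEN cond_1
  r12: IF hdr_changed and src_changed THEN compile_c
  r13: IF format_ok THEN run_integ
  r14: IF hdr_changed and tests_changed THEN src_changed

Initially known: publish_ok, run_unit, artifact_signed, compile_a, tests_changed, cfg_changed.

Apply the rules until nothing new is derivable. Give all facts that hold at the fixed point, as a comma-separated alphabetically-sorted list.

Round 1: r5 [IF publish_ok and compile_a THEN compile_b]. New: compile_b.
Round 2: r8 [IF compile_b and artifact_signed THEN gen_docs]. New: gen_docs.
Round 3: r9 [IF gen_docs and tests_changed THEN deploy_prod]. New: deploy_prod.
Round 4: r10 [IF deploy_prod and tests_changed THEN hdr_changed]. New: hdr_changed.
Round 5: r14 [IF hdr_changed and tests_changed THEN src_changed]. New: src_changed.
Round 6: r7 [IF src_changed THEN tag_release]; r12 [IF hdr_changed and src_changed THEN compile_c]. New: tag_release, compile_c.
Round 7: r6 [IF compile_a and tag_release THEN link_bin]; r11 [IF hdr_changed and compile_c THEN cond_1]. New: link_bin, cond_1.

artifact_signed, cfg_changed, compile_a, compile_b, compile_c, cond_1, deploy_prod, gen_docs, hdr_changed, link_bin, publish_ok, run_unit, src_changed, tag_release, tests_changed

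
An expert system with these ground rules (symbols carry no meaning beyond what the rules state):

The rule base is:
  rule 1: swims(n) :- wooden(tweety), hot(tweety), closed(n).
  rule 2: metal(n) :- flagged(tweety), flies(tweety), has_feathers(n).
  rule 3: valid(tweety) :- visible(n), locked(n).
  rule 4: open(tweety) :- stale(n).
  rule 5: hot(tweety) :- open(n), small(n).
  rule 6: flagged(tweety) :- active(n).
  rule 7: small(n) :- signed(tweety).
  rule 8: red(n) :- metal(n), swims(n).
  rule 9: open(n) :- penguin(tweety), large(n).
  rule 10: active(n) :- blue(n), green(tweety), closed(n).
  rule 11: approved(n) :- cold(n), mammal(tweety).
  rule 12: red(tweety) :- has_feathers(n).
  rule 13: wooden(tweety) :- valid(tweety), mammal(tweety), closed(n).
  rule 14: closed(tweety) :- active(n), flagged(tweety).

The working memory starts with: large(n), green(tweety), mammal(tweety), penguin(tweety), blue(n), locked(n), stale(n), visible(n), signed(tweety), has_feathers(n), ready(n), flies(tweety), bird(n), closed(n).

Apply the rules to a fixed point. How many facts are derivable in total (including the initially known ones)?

[1] rule 3 [valid(tweety) :- visible(n), locked(n).]; rule 4 [open(tweety) :- stale(n).]; rule 7 [small(n) :- signed(tweety).]; rule 9 [open(n) :- penguin(tweety), large(n).]; rule 10 [active(n) :- blue(n), green(tweety), closed(n).]; rule 12 [red(tweety) :- has_feathers(n).]. ⇒ new: valid(tweety), open(tweety), small(n), open(n), active(n), red(tweety).
[2] rule 5 [hot(tweety) :- open(n), small(n).]; rule 6 [flagged(tweety) :- active(n).]; rule 13 [wooden(tweety) :- valid(tweety), mammal(tweety), closed(n).]. ⇒ new: hot(tweety), flagged(tweety), wooden(tweety).
[3] rule 1 [swims(n) :- wooden(tweety), hot(tweety), closed(n).]; rule 2 [metal(n) :- flagged(tweety), flies(tweety), has_feathers(n).]; rule 14 [closed(tweety) :- active(n), flagged(tweety).]. ⇒ new: swims(n), metal(n), closed(tweety).
[4] rule 8 [red(n) :- metal(n), swims(n).]. ⇒ new: red(n).
Closure: {active(n), bird(n), blue(n), closed(n), closed(tweety), flagged(tweety), flies(tweety), green(tweety), has_feathers(n), hot(tweety), large(n), locked(n), mammal(tweety), metal(n), open(n), open(tweety), penguin(tweety), ready(n), red(n), red(tweety), signed(tweety), small(n), stale(n), swims(n), valid(tweety), visible(n), wooden(tweety)} — 27 facts.

27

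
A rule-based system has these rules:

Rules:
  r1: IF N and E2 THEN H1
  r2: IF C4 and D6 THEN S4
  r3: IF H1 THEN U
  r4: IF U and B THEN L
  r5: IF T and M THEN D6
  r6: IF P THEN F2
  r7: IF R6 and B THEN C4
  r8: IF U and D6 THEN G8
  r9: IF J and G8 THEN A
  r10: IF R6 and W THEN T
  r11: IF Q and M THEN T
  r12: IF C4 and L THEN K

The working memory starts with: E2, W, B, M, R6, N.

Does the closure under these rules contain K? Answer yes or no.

Round 1 fires r1, r7, r10, giving H1, C4, T.
Round 2 fires r3, r5, giving U, D6.
Round 3 fires r2, r4, r8, giving S4, L, G8.
Round 4 fires r12, giving K.
K appears in round 4, so it is derivable.

yes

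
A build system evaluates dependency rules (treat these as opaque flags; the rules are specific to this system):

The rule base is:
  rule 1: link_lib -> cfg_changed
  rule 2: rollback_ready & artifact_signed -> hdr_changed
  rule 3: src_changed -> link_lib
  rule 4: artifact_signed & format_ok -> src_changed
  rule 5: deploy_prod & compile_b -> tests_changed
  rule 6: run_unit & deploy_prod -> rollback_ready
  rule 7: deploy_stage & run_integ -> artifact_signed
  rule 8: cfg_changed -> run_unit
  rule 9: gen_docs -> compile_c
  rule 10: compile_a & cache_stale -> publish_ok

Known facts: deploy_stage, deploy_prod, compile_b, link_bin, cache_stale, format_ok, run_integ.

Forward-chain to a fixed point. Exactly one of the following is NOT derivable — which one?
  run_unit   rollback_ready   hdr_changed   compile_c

compile_c

Round 1: rule 5 [deploy_prod & compile_b -> tests_changed]; rule 7 [deploy_stage & run_integ -> artifact_signed]. Adds tests_changed, artifact_signed.
Round 2: rule 4 [artifact_signed & format_ok -> src_changed]. Adds src_changed.
Round 3: rule 3 [src_changed -> link_lib]. Adds link_lib.
Round 4: rule 1 [link_lib -> cfg_changed]. Adds cfg_changed.
Round 5: rule 8 [cfg_changed -> run_unit]. Adds run_unit.
Round 6: rule 6 [run_unit & deploy_prod -> rollback_ready]. Adds rollback_ready.
Round 7: rule 2 [rollback_ready & artifact_signed -> hdr_changed]. Adds hdr_changed.
Derived: run_unit (round 5), rollback_ready (round 6), hdr_changed (round 7). compile_c never appears in any round.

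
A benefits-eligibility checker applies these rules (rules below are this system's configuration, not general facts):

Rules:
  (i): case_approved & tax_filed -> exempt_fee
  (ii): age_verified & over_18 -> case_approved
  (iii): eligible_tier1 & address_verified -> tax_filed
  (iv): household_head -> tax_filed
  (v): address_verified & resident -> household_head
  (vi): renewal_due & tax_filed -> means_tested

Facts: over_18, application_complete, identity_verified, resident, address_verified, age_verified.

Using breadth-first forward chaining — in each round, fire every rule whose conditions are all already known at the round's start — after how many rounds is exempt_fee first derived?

3

Round 1: (ii) [age_verified & over_18 -> case_approved]; (v) [address_verified & resident -> household_head]. New: case_approved, household_head.
Round 2: (iv) [household_head -> tax_filed]. New: tax_filed.
Round 3: (i) [case_approved & tax_filed -> exempt_fee]. New: exempt_fee.
exempt_fee first appears in round 3.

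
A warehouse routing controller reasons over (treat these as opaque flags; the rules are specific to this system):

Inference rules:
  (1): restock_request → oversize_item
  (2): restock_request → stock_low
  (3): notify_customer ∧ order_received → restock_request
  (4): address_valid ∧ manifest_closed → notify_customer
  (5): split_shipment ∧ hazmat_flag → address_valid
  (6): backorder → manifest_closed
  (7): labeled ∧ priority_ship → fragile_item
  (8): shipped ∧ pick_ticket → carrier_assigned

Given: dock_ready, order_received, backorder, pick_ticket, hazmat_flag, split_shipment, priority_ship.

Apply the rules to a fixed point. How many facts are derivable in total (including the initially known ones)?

13

Round 1: (5) [split_shipment ∧ hazmat_flag → address_valid]; (6) [backorder → manifest_closed]. Adds address_valid, manifest_closed.
Round 2: (4) [address_valid ∧ manifest_closed → notify_customer]. Adds notify_customer.
Round 3: (3) [notify_customer ∧ order_received → restock_request]. Adds restock_request.
Round 4: (1) [restock_request → oversize_item]; (2) [restock_request → stock_low]. Adds oversize_item, stock_low.
Closure: {address_valid, backorder, dock_ready, hazmat_flag, manifest_closed, notify_customer, order_received, oversize_item, pick_ticket, priority_ship, restock_request, split_shipment, stock_low} — 13 facts.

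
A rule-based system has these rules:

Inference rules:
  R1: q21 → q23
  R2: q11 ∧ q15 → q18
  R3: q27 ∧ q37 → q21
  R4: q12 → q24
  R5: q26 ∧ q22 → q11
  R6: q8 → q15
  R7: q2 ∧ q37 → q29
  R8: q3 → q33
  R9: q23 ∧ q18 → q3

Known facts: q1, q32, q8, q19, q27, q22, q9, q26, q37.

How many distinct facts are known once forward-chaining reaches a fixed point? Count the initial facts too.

16

[1] R3 [q27 ∧ q37 → q21]; R5 [q26 ∧ q22 → q11]; R6 [q8 → q15]. ⇒ new: q21, q11, q15.
[2] R1 [q21 → q23]; R2 [q11 ∧ q15 → q18]. ⇒ new: q23, q18.
[3] R9 [q23 ∧ q18 → q3]. ⇒ new: q3.
[4] R8 [q3 → q33]. ⇒ new: q33.
Closure: {q1, q11, q15, q18, q19, q21, q22, q23, q26, q27, q3, q32, q33, q37, q8, q9} — 16 facts.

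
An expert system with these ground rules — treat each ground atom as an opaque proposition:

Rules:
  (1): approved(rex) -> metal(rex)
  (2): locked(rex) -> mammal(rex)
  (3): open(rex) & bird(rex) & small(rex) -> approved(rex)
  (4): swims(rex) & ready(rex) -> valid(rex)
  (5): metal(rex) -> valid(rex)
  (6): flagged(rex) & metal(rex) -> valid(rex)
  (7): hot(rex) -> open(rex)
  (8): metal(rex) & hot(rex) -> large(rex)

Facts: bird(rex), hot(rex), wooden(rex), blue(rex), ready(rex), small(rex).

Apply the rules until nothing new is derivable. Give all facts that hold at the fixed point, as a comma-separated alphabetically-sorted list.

Round 1 — (7), derive open(rex).
Round 2 — (3), derive approved(rex).
Round 3 — (1), derive metal(rex).
Round 4 — (5), (8), derive valid(rex), large(rex).

approved(rex), bird(rex), blue(rex), hot(rex), large(rex), metal(rex), open(rex), ready(rex), small(rex), valid(rex), wooden(rex)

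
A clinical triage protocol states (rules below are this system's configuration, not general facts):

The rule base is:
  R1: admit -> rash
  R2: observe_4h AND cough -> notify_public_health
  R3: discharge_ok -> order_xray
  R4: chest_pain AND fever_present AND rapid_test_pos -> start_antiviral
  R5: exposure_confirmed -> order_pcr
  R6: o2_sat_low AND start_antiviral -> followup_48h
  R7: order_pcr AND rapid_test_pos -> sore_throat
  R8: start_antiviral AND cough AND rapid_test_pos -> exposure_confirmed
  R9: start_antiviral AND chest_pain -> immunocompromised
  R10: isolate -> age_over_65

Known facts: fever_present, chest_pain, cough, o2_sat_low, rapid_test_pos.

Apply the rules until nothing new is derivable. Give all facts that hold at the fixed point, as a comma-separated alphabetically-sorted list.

Round 1: R4 [chest_pain AND fever_present AND rapid_test_pos -> start_antiviral]. Adds start_antiviral.
Round 2: R6 [o2_sat_low AND start_antiviral -> followup_48h]; R8 [start_antiviral AND cough AND rapid_test_pos -> exposure_confirmed]; R9 [start_antiviral AND chest_pain -> immunocompromised]. Adds followup_48h, exposure_confirmed, immunocompromised.
Round 3: R5 [exposure_confirmed -> order_pcr]. Adds order_pcr.
Round 4: R7 [order_pcr AND rapid_test_pos -> sore_throat]. Adds sore_throat.

chest_pain, cough, exposure_confirmed, fever_present, followup_48h, immunocompromised, o2_sat_low, order_pcr, rapid_test_pos, sore_throat, start_antiviral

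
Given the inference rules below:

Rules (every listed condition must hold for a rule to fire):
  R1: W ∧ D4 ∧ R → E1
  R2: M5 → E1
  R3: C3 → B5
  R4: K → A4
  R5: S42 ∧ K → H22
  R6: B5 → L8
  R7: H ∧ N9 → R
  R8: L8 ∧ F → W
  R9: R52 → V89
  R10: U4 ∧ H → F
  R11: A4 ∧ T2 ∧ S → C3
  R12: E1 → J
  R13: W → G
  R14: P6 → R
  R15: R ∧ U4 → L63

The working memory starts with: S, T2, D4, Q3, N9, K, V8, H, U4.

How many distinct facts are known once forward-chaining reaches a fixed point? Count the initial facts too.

20

Round 1: R4 [K → A4]; R7 [H ∧ N9 → R]; R10 [U4 ∧ H → F]. New: A4, R, F.
Round 2: R11 [A4 ∧ T2 ∧ S → C3]; R15 [R ∧ U4 → L63]. New: C3, L63.
Round 3: R3 [C3 → B5]. New: B5.
Round 4: R6 [B5 → L8]. New: L8.
Round 5: R8 [L8 ∧ F → W]. New: W.
Round 6: R1 [W ∧ D4 ∧ R → E1]; R13 [W → G]. New: E1, G.
Round 7: R12 [E1 → J]. New: J.
Closure: {A4, B5, C3, D4, E1, F, G, H, J, K, L63, L8, N9, Q3, R, S, T2, U4, V8, W} — 20 facts.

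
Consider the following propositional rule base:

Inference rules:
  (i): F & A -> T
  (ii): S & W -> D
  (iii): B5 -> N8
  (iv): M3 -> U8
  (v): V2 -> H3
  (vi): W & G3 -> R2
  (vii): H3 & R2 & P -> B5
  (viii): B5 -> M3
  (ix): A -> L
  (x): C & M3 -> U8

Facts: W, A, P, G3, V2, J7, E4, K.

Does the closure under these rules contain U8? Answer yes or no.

Round 1 — (v), (vi), (ix), derive H3, R2, L.
Round 2 — (vii), derive B5.
Round 3 — (iii), (viii), derive N8, M3.
Round 4 — (iv), derive U8.
U8 appears in round 4, so it is derivable.

yes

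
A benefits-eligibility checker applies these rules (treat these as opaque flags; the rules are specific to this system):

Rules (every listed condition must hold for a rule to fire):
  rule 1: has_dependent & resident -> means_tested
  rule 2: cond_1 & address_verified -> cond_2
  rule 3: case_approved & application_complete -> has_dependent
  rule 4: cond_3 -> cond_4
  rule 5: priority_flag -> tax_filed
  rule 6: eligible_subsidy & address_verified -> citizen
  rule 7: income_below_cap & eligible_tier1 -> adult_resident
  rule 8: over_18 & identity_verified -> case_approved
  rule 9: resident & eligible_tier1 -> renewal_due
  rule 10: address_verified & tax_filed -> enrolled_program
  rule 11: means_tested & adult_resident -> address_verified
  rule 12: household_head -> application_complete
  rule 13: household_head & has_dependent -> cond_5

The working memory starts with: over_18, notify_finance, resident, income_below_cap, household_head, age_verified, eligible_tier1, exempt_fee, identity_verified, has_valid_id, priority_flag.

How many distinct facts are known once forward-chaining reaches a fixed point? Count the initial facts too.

21

Round 1: rule 5 [priority_flag -> tax_filed]; rule 7 [income_below_cap & eligible_tier1 -> adult_resident]; rule 8 [over_18 & identity_verified -> case_approved]; rule 9 [resident & eligible_tier1 -> renewal_due]; rule 12 [household_head -> application_complete]. Adds tax_filed, adult_resident, case_approved, renewal_due, application_complete.
Round 2: rule 3 [case_approved & application_complete -> has_dependent]. Adds has_dependent.
Round 3: rule 1 [has_dependent & resident -> means_tested]; rule 13 [household_head & has_dependent -> cond_5]. Adds means_tested, cond_5.
Round 4: rule 11 [means_tested & adult_resident -> address_verified]. Adds address_verified.
Round 5: rule 10 [address_verified & tax_filed -> enrolled_program]. Adds enrolled_program.
Closure: {address_verified, adult_resident, age_verified, application_complete, case_approved, cond_5, eligible_tier1, enrolled_program, exempt_fee, has_dependent, has_valid_id, household_head, identity_verified, income_below_cap, means_tested, notify_finance, over_18, priority_flag, renewal_due, resident, tax_filed} — 21 facts.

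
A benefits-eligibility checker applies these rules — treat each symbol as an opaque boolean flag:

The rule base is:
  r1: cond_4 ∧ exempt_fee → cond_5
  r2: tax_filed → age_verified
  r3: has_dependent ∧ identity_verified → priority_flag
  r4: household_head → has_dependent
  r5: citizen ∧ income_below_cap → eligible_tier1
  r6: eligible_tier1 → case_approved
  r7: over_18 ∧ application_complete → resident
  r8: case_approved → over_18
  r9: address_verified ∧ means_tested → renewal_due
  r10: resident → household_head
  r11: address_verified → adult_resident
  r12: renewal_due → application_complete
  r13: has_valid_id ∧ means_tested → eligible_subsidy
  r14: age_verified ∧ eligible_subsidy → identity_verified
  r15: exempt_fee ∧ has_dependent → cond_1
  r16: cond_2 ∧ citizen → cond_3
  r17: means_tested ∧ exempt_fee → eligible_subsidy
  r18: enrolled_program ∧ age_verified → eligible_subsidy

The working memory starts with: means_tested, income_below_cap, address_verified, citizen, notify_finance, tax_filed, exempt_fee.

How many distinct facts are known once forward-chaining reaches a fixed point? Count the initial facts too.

Round 1: r2 [tax_filed → age_verified]; r5 [citizen ∧ income_below_cap → eligible_tier1]; r9 [address_verified ∧ means_tested → renewal_due]; r11 [address_verified → adult_resident]; r17 [means_tested ∧ exempt_fee → eligible_subsidy]. New: age_verified, eligible_tier1, renewal_due, adult_resident, eligible_subsidy.
Round 2: r6 [eligible_tier1 → case_approved]; r12 [renewal_due → application_complete]; r14 [age_verified ∧ eligible_subsidy → identity_verified]. New: case_approved, application_complete, identity_verified.
Round 3: r8 [case_approved → over_18]. New: over_18.
Round 4: r7 [over_18 ∧ application_complete → resident]. New: resident.
Round 5: r10 [resident → household_head]. New: household_head.
Round 6: r4 [household_head → has_dependent]. New: has_dependent.
Round 7: r3 [has_dependent ∧ identity_verified → priority_flag]; r15 [exempt_fee ∧ has_dependent → cond_1]. New: priority_flag, cond_1.
Closure: {address_verified, adult_resident, age_verified, application_complete, case_approved, citizen, cond_1, eligible_subsidy, eligible_tier1, exempt_fee, has_dependent, household_head, identity_verified, income_below_cap, means_tested, notify_finance, over_18, priority_flag, renewal_due, resident, tax_filed} — 21 facts.

21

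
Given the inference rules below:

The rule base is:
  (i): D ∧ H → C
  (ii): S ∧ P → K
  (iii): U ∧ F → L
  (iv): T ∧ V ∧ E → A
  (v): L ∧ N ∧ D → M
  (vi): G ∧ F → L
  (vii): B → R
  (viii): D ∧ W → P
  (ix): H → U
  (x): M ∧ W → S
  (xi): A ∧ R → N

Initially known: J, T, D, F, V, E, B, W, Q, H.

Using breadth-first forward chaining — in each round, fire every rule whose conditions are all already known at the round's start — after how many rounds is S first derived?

4

Round 1: (i) [D ∧ H → C]; (iv) [T ∧ V ∧ E → A]; (vii) [B → R]; (viii) [D ∧ W → P]; (ix) [H → U]. Adds C, A, R, P, U.
Round 2: (iii) [U ∧ F → L]; (xi) [A ∧ R → N]. Adds L, N.
Round 3: (v) [L ∧ N ∧ D → M]. Adds M.
Round 4: (x) [M ∧ W → S]. Adds S.
S first appears in round 4.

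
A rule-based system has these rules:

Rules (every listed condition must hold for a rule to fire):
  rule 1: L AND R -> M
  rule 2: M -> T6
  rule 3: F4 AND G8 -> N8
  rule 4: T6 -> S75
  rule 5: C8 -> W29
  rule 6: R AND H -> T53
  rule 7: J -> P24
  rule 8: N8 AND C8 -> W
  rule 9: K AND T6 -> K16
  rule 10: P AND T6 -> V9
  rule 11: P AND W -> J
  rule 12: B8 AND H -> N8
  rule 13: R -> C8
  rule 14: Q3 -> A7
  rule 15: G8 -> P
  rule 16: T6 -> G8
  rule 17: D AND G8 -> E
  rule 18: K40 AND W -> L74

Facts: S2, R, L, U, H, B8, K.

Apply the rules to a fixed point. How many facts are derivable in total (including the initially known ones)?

21

Round 1 — rule 1, rule 6, rule 12, rule 13, derive M, T53, N8, C8.
Round 2 — rule 2, rule 5, rule 8, derive T6, W29, W.
Round 3 — rule 4, rule 9, rule 16, derive S75, K16, G8.
Round 4 — rule 15, derive P.
Round 5 — rule 10, rule 11, derive V9, J.
Round 6 — rule 7, derive P24.
Closure: {B8, C8, G8, H, J, K, K16, L, M, N8, P, P24, R, S2, S75, T53, T6, U, V9, W, W29} — 21 facts.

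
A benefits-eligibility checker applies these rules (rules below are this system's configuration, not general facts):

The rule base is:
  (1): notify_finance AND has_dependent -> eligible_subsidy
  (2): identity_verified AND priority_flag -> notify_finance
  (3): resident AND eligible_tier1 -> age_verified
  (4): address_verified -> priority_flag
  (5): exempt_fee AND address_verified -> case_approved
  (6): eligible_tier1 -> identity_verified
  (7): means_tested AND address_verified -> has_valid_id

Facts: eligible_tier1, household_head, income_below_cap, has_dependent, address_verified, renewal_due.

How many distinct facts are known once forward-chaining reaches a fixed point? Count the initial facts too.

10

Round 1 fires (4), (6), giving priority_flag, identity_verified.
Round 2 fires (2), giving notify_finance.
Round 3 fires (1), giving eligible_subsidy.
Closure: {address_verified, eligible_subsidy, eligible_tier1, has_dependent, household_head, identity_verified, income_below_cap, notify_finance, priority_flag, renewal_due} — 10 facts.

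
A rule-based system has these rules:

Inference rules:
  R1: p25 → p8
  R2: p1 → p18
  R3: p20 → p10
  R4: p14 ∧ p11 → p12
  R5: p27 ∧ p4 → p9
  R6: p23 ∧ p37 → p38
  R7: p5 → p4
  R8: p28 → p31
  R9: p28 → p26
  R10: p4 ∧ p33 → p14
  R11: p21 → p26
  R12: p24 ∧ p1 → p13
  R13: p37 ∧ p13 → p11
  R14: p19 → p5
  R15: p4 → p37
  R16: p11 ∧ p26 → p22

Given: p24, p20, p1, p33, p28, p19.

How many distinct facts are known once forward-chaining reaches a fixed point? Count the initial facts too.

Round 1 — R2, R3, R8, R9, R12, R14, derive p18, p10, p31, p26, p13, p5.
Round 2 — R7, derive p4.
Round 3 — R10, R15, derive p14, p37.
Round 4 — R13, derive p11.
Round 5 — R4, R16, derive p12, p22.
Closure: {p1, p10, p11, p12, p13, p14, p18, p19, p20, p22, p24, p26, p28, p31, p33, p37, p4, p5} — 18 facts.

18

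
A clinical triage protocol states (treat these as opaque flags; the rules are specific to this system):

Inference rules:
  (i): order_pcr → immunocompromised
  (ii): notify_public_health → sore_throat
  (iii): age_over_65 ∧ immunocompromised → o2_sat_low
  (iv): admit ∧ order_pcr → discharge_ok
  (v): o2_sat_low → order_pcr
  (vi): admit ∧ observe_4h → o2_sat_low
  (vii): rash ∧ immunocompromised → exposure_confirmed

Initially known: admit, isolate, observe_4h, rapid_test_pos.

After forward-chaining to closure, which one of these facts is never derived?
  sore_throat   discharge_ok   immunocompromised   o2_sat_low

sore_throat

Round 1 fires (vi), giving o2_sat_low.
Round 2 fires (v), giving order_pcr.
Round 3 fires (i), (iv), giving immunocompromised, discharge_ok.
Derived: immunocompromised (round 3), discharge_ok (round 3), o2_sat_low (round 1). sore_throat never appears in any round.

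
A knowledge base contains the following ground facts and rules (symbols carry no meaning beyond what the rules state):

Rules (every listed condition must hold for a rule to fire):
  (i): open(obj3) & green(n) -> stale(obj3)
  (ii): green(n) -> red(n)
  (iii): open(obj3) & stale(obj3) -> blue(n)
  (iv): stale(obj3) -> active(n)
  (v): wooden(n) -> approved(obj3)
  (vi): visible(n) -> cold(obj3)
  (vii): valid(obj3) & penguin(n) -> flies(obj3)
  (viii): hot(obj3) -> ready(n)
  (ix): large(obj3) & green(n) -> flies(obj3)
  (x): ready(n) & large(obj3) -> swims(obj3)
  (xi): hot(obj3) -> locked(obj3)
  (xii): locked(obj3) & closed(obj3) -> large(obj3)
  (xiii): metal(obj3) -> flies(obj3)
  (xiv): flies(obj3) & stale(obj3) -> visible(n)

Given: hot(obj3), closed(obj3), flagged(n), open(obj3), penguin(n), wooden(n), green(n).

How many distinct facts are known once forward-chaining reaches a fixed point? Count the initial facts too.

19

Round 1: (i) [open(obj3) & green(n) -> stale(obj3)]; (ii) [green(n) -> red(n)]; (v) [wooden(n) -> approved(obj3)]; (viii) [hot(obj3) -> ready(n)]; (xi) [hot(obj3) -> locked(obj3)]. New: stale(obj3), red(n), approved(obj3), ready(n), locked(obj3).
Round 2: (iii) [open(obj3) & stale(obj3) -> blue(n)]; (iv) [stale(obj3) -> active(n)]; (xii) [locked(obj3) & closed(obj3) -> large(obj3)]. New: blue(n), active(n), large(obj3).
Round 3: (ix) [large(obj3) & green(n) -> flies(obj3)]; (x) [ready(n) & large(obj3) -> swims(obj3)]. New: flies(obj3), swims(obj3).
Round 4: (xiv) [flies(obj3) & stale(obj3) -> visible(n)]. New: visible(n).
Round 5: (vi) [visible(n) -> cold(obj3)]. New: cold(obj3).
Closure: {active(n), approved(obj3), blue(n), closed(obj3), cold(obj3), flagged(n), flies(obj3), green(n), hot(obj3), large(obj3), locked(obj3), open(obj3), penguin(n), ready(n), red(n), stale(obj3), swims(obj3), visible(n), wooden(n)} — 19 facts.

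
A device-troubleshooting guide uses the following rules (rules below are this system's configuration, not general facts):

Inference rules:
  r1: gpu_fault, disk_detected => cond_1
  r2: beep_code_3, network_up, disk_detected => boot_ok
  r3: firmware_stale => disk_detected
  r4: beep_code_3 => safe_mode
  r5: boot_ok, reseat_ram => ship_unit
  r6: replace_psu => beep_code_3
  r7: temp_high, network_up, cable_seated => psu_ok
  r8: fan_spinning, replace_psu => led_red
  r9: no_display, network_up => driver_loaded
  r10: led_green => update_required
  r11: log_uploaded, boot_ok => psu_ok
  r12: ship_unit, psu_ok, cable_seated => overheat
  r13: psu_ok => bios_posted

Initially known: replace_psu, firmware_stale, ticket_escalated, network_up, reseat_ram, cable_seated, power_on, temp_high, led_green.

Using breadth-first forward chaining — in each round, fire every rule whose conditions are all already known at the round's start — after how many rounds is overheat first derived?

Round 1: r3 [firmware_stale => disk_detected]; r6 [replace_psu => beep_code_3]; r7 [temp_high, network_up, cable_seated => psu_ok]; r10 [led_green => update_required]. Adds disk_detected, beep_code_3, psu_ok, update_required.
Round 2: r2 [beep_code_3, network_up, disk_detected => boot_ok]; r4 [beep_code_3 => safe_mode]; r13 [psu_ok => bios_posted]. Adds boot_ok, safe_mode, bios_posted.
Round 3: r5 [boot_ok, reseat_ram => ship_unit]. Adds ship_unit.
Round 4: r12 [ship_unit, psu_ok, cable_seated => overheat]. Adds overheat.
overheat first appears in round 4.

4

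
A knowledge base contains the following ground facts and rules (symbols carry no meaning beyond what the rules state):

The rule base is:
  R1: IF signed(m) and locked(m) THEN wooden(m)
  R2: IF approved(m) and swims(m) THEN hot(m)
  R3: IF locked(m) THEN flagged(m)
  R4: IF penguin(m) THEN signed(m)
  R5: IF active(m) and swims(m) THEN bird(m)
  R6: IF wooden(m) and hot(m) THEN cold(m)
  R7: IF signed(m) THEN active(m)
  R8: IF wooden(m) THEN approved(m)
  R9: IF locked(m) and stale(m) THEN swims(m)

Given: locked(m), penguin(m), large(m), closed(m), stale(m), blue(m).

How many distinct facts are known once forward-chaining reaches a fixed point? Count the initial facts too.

Round 1 — R3, R4, R9, derive flagged(m), signed(m), swims(m).
Round 2 — R1, R7, derive wooden(m), active(m).
Round 3 — R5, R8, derive bird(m), approved(m).
Round 4 — R2, derive hot(m).
Round 5 — R6, derive cold(m).
Closure: {active(m), approved(m), bird(m), blue(m), closed(m), cold(m), flagged(m), hot(m), large(m), locked(m), penguin(m), signed(m), stale(m), swims(m), wooden(m)} — 15 facts.

15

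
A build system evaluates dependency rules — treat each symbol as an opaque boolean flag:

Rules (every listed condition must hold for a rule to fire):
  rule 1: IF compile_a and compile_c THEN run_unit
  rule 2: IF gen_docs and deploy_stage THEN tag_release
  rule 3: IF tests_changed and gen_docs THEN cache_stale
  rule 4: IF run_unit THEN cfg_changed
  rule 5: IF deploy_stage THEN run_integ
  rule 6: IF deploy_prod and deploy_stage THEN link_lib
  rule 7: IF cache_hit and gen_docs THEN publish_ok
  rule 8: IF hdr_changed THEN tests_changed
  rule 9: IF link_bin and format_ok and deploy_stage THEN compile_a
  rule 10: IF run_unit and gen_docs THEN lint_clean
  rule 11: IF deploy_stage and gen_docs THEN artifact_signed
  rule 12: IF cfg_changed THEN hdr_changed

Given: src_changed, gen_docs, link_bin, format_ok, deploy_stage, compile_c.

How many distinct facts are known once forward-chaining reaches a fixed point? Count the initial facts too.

Round 1 fires rule 2, rule 5, rule 9, rule 11, giving tag_release, run_integ, compile_a, artifact_signed.
Round 2 fires rule 1, giving run_unit.
Round 3 fires rule 4, rule 10, giving cfg_changed, lint_clean.
Round 4 fires rule 12, giving hdr_changed.
Round 5 fires rule 8, giving tests_changed.
Round 6 fires rule 3, giving cache_stale.
Closure: {artifact_signed, cache_stale, cfg_changed, compile_a, compile_c, deploy_stage, format_ok, gen_docs, hdr_changed, link_bin, lint_clean, run_integ, run_unit, src_changed, tag_release, tests_changed} — 16 facts.

16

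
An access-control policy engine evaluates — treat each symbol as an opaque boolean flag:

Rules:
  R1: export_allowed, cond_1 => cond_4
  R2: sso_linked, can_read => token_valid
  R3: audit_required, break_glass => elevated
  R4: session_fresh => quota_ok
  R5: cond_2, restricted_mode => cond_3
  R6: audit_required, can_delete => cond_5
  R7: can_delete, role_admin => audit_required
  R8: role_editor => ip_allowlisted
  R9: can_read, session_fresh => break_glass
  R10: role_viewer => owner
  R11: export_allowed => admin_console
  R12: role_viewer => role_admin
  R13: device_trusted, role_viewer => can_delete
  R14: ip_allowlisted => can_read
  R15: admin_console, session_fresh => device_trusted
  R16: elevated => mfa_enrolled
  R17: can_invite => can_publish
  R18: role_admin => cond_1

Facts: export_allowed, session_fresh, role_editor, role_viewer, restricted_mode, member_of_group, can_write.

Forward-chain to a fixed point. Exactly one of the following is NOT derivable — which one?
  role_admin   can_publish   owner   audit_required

can_publish

Round 1: R4 [session_fresh => quota_ok]; R8 [role_editor => ip_allowlisted]; R10 [role_viewer => owner]; R11 [export_allowed => admin_console]; R12 [role_viewer => role_admin]. Adds quota_ok, ip_allowlisted, owner, admin_console, role_admin.
Round 2: R14 [ip_allowlisted => can_read]; R15 [admin_console, session_fresh => device_trusted]; R18 [role_admin => cond_1]. Adds can_read, device_trusted, cond_1.
Round 3: R1 [export_allowed, cond_1 => cond_4]; R9 [can_read, session_fresh => break_glass]; R13 [device_trusted, role_viewer => can_delete]. Adds cond_4, break_glass, can_delete.
Round 4: R7 [can_delete, role_admin => audit_required]. Adds audit_required.
Round 5: R3 [audit_required, break_glass => elevated]; R6 [audit_required, can_delete => cond_5]. Adds elevated, cond_5.
Round 6: R16 [elevated => mfa_enrolled]. Adds mfa_enrolled.
Derived: role_admin (round 1), audit_required (round 4), owner (round 1). can_publish never appears in any round.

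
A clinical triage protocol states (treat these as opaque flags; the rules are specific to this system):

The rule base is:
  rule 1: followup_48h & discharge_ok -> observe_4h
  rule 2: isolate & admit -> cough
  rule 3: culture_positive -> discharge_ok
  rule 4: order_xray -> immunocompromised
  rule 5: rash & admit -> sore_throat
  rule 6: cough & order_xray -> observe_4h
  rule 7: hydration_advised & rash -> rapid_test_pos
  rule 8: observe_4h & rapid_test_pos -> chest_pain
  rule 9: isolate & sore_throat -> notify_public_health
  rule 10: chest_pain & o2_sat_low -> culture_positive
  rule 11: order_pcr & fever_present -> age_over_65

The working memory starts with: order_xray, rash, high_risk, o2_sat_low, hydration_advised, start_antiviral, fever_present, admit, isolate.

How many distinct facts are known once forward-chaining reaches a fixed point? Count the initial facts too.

Round 1: rule 2 [isolate & admit -> cough]; rule 4 [order_xray -> immunocompromised]; rule 5 [rash & admit -> sore_throat]; rule 7 [hydration_advised & rash -> rapid_test_pos]. Adds cough, immunocompromised, sore_throat, rapid_test_pos.
Round 2: rule 6 [cough & order_xray -> observe_4h]; rule 9 [isolate & sore_throat -> notify_public_health]. Adds observe_4h, notify_public_health.
Round 3: rule 8 [observe_4h & rapid_test_pos -> chest_pain]. Adds chest_pain.
Round 4: rule 10 [chest_pain & o2_sat_low -> culture_positive]. Adds culture_positive.
Round 5: rule 3 [culture_positive -> discharge_ok]. Adds discharge_ok.
Closure: {admit, chest_pain, cough, culture_positive, discharge_ok, fever_present, high_risk, hydration_advised, immunocompromised, isolate, notify_public_health, o2_sat_low, observe_4h, order_xray, rapid_test_pos, rash, sore_throat, start_antiviral} — 18 facts.

18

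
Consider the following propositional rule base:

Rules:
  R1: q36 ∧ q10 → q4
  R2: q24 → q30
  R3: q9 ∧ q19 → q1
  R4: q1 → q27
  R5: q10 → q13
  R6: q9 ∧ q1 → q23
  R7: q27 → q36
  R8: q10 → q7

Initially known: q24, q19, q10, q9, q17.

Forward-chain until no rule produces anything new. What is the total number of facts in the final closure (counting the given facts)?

13

Round 1: R2 [q24 → q30]; R3 [q9 ∧ q19 → q1]; R5 [q10 → q13]; R8 [q10 → q7]. New: q30, q1, q13, q7.
Round 2: R4 [q1 → q27]; R6 [q9 ∧ q1 → q23]. New: q27, q23.
Round 3: R7 [q27 → q36]. New: q36.
Round 4: R1 [q36 ∧ q10 → q4]. New: q4.
Closure: {q1, q10, q13, q17, q19, q23, q24, q27, q30, q36, q4, q7, q9} — 13 facts.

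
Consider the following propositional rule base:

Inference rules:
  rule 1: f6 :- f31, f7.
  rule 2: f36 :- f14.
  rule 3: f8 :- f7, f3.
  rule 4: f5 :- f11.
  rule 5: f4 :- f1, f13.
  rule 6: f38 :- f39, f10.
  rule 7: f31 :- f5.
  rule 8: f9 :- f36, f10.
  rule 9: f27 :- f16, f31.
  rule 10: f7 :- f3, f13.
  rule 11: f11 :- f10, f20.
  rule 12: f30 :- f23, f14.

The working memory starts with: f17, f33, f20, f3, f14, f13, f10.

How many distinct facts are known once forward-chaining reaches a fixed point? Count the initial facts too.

Round 1: rule 2 [f36 :- f14.]; rule 10 [f7 :- f3, f13.]; rule 11 [f11 :- f10, f20.]. New: f36, f7, f11.
Round 2: rule 3 [f8 :- f7, f3.]; rule 4 [f5 :- f11.]; rule 8 [f9 :- f36, f10.]. New: f8, f5, f9.
Round 3: rule 7 [f31 :- f5.]. New: f31.
Round 4: rule 1 [f6 :- f31, f7.]. New: f6.
Closure: {f10, f11, f13, f14, f17, f20, f3, f31, f33, f36, f5, f6, f7, f8, f9} — 15 facts.

15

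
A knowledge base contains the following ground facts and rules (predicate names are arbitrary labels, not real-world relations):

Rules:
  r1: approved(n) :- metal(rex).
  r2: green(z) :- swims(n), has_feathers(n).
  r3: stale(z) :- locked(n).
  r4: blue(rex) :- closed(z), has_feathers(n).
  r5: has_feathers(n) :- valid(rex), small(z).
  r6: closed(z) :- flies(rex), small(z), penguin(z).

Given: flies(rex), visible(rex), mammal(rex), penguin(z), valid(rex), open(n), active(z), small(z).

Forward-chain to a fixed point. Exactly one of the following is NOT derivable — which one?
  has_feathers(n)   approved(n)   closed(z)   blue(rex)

approved(n)

Round 1 — r5, r6, derive has_feathers(n), closed(z).
Round 2 — r4, derive blue(rex).
Derived: has_feathers(n) (round 1), closed(z) (round 1), blue(rex) (round 2). approved(n) never appears in any round.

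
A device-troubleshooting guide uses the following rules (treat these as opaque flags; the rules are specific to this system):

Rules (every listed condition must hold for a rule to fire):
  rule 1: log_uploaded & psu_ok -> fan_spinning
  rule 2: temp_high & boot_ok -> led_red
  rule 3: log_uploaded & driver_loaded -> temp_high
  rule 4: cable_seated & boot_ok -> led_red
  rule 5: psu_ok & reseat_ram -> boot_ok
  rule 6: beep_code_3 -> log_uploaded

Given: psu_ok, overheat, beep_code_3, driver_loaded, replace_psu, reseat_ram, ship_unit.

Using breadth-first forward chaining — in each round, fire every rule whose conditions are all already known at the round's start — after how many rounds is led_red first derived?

Round 1: rule 5 [psu_ok & reseat_ram -> boot_ok]; rule 6 [beep_code_3 -> log_uploaded]. New: boot_ok, log_uploaded.
Round 2: rule 1 [log_uploaded & psu_ok -> fan_spinning]; rule 3 [log_uploaded & driver_loaded -> temp_high]. New: fan_spinning, temp_high.
Round 3: rule 2 [temp_high & boot_ok -> led_red]. New: led_red.
led_red first appears in round 3.

3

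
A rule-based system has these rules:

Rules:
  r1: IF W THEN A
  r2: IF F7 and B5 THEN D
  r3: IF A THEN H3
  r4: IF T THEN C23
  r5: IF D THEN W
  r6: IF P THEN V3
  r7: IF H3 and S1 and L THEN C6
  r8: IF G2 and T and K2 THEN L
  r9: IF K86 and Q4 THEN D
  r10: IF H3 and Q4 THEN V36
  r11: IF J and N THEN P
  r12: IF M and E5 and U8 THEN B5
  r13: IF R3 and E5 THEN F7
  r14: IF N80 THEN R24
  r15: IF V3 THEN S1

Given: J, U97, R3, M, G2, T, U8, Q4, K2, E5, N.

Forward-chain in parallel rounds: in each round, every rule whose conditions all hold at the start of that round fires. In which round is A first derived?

4

Round 1: r4 [IF T THEN C23]; r8 [IF G2 and T and K2 THEN L]; r11 [IF J and N THEN P]; r12 [IF M and E5 and U8 THEN B5]; r13 [IF R3 and E5 THEN F7]. New: C23, L, P, B5, F7.
Round 2: r2 [IF F7 and B5 THEN D]; r6 [IF P THEN V3]. New: D, V3.
Round 3: r5 [IF D THEN W]; r15 [IF V3 THEN S1]. New: W, S1.
Round 4: r1 [IF W THEN A]. New: A.
A first appears in round 4.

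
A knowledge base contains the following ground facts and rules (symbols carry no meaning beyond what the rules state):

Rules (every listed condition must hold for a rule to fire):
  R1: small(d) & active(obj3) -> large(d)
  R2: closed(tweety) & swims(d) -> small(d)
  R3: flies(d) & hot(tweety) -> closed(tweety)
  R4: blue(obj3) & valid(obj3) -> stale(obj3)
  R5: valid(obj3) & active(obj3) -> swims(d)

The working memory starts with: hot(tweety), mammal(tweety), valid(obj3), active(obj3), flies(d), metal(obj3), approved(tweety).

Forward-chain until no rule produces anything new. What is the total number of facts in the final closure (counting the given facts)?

11

Round 1: R3 [flies(d) & hot(tweety) -> closed(tweety)]; R5 [valid(obj3) & active(obj3) -> swims(d)]. Adds closed(tweety), swims(d).
Round 2: R2 [closed(tweety) & swims(d) -> small(d)]. Adds small(d).
Round 3: R1 [small(d) & active(obj3) -> large(d)]. Adds large(d).
Closure: {active(obj3), approved(tweety), closed(tweety), flies(d), hot(tweety), large(d), mammal(tweety), metal(obj3), small(d), swims(d), valid(obj3)} — 11 facts.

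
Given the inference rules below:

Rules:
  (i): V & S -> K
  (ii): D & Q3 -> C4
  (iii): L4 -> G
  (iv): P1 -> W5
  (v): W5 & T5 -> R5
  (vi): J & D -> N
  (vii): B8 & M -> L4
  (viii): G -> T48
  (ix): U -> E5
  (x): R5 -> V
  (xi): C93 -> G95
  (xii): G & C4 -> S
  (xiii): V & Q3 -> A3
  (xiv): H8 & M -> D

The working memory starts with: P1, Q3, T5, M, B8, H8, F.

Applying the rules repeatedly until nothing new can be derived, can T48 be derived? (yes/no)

yes

Round 1: (iv) [P1 -> W5]; (vii) [B8 & M -> L4]; (xiv) [H8 & M -> D]. New: W5, L4, D.
Round 2: (ii) [D & Q3 -> C4]; (iii) [L4 -> G]; (v) [W5 & T5 -> R5]. New: C4, G, R5.
Round 3: (viii) [G -> T48]; (x) [R5 -> V]; (xii) [G & C4 -> S]. New: T48, V, S.
Round 4: (i) [V & S -> K]; (xiii) [V & Q3 -> A3]. New: K, A3.
T48 appears in round 3, so it is derivable.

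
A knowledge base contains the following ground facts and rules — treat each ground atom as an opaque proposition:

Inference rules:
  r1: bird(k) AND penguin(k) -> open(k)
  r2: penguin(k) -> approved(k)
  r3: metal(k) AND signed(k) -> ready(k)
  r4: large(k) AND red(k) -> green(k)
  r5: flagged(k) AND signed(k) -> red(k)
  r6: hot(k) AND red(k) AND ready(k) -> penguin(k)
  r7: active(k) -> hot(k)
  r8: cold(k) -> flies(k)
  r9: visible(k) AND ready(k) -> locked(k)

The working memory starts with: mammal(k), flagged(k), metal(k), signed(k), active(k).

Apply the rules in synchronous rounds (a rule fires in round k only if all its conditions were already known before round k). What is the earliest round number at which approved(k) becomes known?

Round 1 fires r3, r5, r7, giving ready(k), red(k), hot(k).
Round 2 fires r6, giving penguin(k).
Round 3 fires r2, giving approved(k).
approved(k) first appears in round 3.

3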